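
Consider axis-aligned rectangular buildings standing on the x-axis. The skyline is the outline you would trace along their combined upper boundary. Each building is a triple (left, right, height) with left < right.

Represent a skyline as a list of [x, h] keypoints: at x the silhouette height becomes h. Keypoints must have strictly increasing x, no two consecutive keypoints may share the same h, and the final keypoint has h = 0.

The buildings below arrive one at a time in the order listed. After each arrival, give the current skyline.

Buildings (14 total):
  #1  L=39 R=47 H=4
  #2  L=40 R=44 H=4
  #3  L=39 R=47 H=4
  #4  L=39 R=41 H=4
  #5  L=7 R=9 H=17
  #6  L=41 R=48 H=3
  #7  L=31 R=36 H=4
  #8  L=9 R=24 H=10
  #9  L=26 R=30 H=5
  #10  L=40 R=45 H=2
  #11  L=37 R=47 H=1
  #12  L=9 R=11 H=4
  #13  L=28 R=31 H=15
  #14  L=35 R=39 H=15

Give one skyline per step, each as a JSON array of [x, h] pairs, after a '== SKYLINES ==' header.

== SKYLINES ==
[[39,4],[47,0]]
[[39,4],[47,0]]
[[39,4],[47,0]]
[[39,4],[47,0]]
[[7,17],[9,0],[39,4],[47,0]]
[[7,17],[9,0],[39,4],[47,3],[48,0]]
[[7,17],[9,0],[31,4],[36,0],[39,4],[47,3],[48,0]]
[[7,17],[9,10],[24,0],[31,4],[36,0],[39,4],[47,3],[48,0]]
[[7,17],[9,10],[24,0],[26,5],[30,0],[31,4],[36,0],[39,4],[47,3],[48,0]]
[[7,17],[9,10],[24,0],[26,5],[30,0],[31,4],[36,0],[39,4],[47,3],[48,0]]
[[7,17],[9,10],[24,0],[26,5],[30,0],[31,4],[36,0],[37,1],[39,4],[47,3],[48,0]]
[[7,17],[9,10],[24,0],[26,5],[30,0],[31,4],[36,0],[37,1],[39,4],[47,3],[48,0]]
[[7,17],[9,10],[24,0],[26,5],[28,15],[31,4],[36,0],[37,1],[39,4],[47,3],[48,0]]
[[7,17],[9,10],[24,0],[26,5],[28,15],[31,4],[35,15],[39,4],[47,3],[48,0]]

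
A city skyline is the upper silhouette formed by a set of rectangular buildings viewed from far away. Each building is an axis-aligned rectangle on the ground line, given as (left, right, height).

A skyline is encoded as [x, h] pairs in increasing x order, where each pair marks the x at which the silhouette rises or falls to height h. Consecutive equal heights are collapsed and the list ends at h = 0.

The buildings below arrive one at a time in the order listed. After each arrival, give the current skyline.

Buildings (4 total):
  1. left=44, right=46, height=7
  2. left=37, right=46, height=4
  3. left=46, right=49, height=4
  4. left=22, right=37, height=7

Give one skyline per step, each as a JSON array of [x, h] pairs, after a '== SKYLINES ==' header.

== SKYLINES ==
[[44,7],[46,0]]
[[37,4],[44,7],[46,0]]
[[37,4],[44,7],[46,4],[49,0]]
[[22,7],[37,4],[44,7],[46,4],[49,0]]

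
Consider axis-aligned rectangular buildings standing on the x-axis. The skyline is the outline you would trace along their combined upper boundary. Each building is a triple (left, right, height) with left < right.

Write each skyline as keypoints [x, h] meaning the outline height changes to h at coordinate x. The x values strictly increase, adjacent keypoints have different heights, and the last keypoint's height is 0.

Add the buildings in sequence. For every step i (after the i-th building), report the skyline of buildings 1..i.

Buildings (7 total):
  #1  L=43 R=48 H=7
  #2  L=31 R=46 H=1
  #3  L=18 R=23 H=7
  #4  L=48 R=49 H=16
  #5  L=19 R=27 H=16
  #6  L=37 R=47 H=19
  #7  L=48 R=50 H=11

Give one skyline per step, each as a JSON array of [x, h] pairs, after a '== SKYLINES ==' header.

== SKYLINES ==
[[43,7],[48,0]]
[[31,1],[43,7],[48,0]]
[[18,7],[23,0],[31,1],[43,7],[48,0]]
[[18,7],[23,0],[31,1],[43,7],[48,16],[49,0]]
[[18,7],[19,16],[27,0],[31,1],[43,7],[48,16],[49,0]]
[[18,7],[19,16],[27,0],[31,1],[37,19],[47,7],[48,16],[49,0]]
[[18,7],[19,16],[27,0],[31,1],[37,19],[47,7],[48,16],[49,11],[50,0]]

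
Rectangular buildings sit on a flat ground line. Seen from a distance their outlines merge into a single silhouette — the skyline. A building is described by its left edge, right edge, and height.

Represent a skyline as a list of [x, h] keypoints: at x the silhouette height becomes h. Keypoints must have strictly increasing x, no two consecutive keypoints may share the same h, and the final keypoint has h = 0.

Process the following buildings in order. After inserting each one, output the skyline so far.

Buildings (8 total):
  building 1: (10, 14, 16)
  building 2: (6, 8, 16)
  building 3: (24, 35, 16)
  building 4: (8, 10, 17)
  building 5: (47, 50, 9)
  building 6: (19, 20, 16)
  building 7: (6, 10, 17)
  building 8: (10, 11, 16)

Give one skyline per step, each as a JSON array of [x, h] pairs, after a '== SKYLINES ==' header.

== SKYLINES ==
[[10,16],[14,0]]
[[6,16],[8,0],[10,16],[14,0]]
[[6,16],[8,0],[10,16],[14,0],[24,16],[35,0]]
[[6,16],[8,17],[10,16],[14,0],[24,16],[35,0]]
[[6,16],[8,17],[10,16],[14,0],[24,16],[35,0],[47,9],[50,0]]
[[6,16],[8,17],[10,16],[14,0],[19,16],[20,0],[24,16],[35,0],[47,9],[50,0]]
[[6,17],[10,16],[14,0],[19,16],[20,0],[24,16],[35,0],[47,9],[50,0]]
[[6,17],[10,16],[14,0],[19,16],[20,0],[24,16],[35,0],[47,9],[50,0]]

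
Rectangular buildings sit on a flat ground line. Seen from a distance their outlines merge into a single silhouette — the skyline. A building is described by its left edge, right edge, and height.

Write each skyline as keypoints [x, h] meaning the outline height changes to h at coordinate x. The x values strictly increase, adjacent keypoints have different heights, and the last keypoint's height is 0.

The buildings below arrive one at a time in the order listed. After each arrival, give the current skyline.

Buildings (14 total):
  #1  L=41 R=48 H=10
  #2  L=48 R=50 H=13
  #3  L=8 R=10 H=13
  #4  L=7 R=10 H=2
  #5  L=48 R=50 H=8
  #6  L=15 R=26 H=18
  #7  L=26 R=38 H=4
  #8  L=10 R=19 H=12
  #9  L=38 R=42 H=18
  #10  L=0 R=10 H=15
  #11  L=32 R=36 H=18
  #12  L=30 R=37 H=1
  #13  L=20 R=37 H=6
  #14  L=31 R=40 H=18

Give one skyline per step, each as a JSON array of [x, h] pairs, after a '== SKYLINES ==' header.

== SKYLINES ==
[[41,10],[48,0]]
[[41,10],[48,13],[50,0]]
[[8,13],[10,0],[41,10],[48,13],[50,0]]
[[7,2],[8,13],[10,0],[41,10],[48,13],[50,0]]
[[7,2],[8,13],[10,0],[41,10],[48,13],[50,0]]
[[7,2],[8,13],[10,0],[15,18],[26,0],[41,10],[48,13],[50,0]]
[[7,2],[8,13],[10,0],[15,18],[26,4],[38,0],[41,10],[48,13],[50,0]]
[[7,2],[8,13],[10,12],[15,18],[26,4],[38,0],[41,10],[48,13],[50,0]]
[[7,2],[8,13],[10,12],[15,18],[26,4],[38,18],[42,10],[48,13],[50,0]]
[[0,15],[10,12],[15,18],[26,4],[38,18],[42,10],[48,13],[50,0]]
[[0,15],[10,12],[15,18],[26,4],[32,18],[36,4],[38,18],[42,10],[48,13],[50,0]]
[[0,15],[10,12],[15,18],[26,4],[32,18],[36,4],[38,18],[42,10],[48,13],[50,0]]
[[0,15],[10,12],[15,18],[26,6],[32,18],[36,6],[37,4],[38,18],[42,10],[48,13],[50,0]]
[[0,15],[10,12],[15,18],[26,6],[31,18],[42,10],[48,13],[50,0]]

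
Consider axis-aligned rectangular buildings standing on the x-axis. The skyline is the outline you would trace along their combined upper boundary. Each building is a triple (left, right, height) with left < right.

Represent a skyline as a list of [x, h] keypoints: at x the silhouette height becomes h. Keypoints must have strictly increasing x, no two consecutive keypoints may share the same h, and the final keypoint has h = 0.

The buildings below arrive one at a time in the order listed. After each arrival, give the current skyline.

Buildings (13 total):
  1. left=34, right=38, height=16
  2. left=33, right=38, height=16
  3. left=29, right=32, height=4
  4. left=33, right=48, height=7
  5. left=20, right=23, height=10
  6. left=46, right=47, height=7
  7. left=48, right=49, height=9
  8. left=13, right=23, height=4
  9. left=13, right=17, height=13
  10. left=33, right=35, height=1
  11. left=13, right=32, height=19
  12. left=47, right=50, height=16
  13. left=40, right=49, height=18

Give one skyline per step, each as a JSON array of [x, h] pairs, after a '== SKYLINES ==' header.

== SKYLINES ==
[[34,16],[38,0]]
[[33,16],[38,0]]
[[29,4],[32,0],[33,16],[38,0]]
[[29,4],[32,0],[33,16],[38,7],[48,0]]
[[20,10],[23,0],[29,4],[32,0],[33,16],[38,7],[48,0]]
[[20,10],[23,0],[29,4],[32,0],[33,16],[38,7],[48,0]]
[[20,10],[23,0],[29,4],[32,0],[33,16],[38,7],[48,9],[49,0]]
[[13,4],[20,10],[23,0],[29,4],[32,0],[33,16],[38,7],[48,9],[49,0]]
[[13,13],[17,4],[20,10],[23,0],[29,4],[32,0],[33,16],[38,7],[48,9],[49,0]]
[[13,13],[17,4],[20,10],[23,0],[29,4],[32,0],[33,16],[38,7],[48,9],[49,0]]
[[13,19],[32,0],[33,16],[38,7],[48,9],[49,0]]
[[13,19],[32,0],[33,16],[38,7],[47,16],[50,0]]
[[13,19],[32,0],[33,16],[38,7],[40,18],[49,16],[50,0]]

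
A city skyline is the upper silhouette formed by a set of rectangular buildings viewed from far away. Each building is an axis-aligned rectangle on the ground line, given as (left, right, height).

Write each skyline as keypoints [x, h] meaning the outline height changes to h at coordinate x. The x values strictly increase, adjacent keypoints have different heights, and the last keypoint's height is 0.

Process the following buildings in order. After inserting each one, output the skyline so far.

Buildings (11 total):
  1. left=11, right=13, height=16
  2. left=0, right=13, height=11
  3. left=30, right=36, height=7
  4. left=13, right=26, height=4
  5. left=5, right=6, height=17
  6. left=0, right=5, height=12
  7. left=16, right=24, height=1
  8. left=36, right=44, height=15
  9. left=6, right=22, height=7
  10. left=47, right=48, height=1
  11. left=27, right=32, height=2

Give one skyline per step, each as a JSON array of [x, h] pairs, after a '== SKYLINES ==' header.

== SKYLINES ==
[[11,16],[13,0]]
[[0,11],[11,16],[13,0]]
[[0,11],[11,16],[13,0],[30,7],[36,0]]
[[0,11],[11,16],[13,4],[26,0],[30,7],[36,0]]
[[0,11],[5,17],[6,11],[11,16],[13,4],[26,0],[30,7],[36,0]]
[[0,12],[5,17],[6,11],[11,16],[13,4],[26,0],[30,7],[36,0]]
[[0,12],[5,17],[6,11],[11,16],[13,4],[26,0],[30,7],[36,0]]
[[0,12],[5,17],[6,11],[11,16],[13,4],[26,0],[30,7],[36,15],[44,0]]
[[0,12],[5,17],[6,11],[11,16],[13,7],[22,4],[26,0],[30,7],[36,15],[44,0]]
[[0,12],[5,17],[6,11],[11,16],[13,7],[22,4],[26,0],[30,7],[36,15],[44,0],[47,1],[48,0]]
[[0,12],[5,17],[6,11],[11,16],[13,7],[22,4],[26,0],[27,2],[30,7],[36,15],[44,0],[47,1],[48,0]]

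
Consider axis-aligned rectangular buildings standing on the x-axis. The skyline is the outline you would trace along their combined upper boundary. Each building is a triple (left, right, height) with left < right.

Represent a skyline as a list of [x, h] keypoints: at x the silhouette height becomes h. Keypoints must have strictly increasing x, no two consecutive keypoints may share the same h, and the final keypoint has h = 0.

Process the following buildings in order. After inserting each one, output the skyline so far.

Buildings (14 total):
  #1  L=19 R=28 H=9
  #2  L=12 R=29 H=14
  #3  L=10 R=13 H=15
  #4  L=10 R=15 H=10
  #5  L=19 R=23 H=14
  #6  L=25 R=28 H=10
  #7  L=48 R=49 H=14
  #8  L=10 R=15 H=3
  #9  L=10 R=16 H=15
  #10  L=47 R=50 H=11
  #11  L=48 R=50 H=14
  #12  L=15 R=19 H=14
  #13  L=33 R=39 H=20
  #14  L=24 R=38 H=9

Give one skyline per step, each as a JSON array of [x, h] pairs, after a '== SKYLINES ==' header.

== SKYLINES ==
[[19,9],[28,0]]
[[12,14],[29,0]]
[[10,15],[13,14],[29,0]]
[[10,15],[13,14],[29,0]]
[[10,15],[13,14],[29,0]]
[[10,15],[13,14],[29,0]]
[[10,15],[13,14],[29,0],[48,14],[49,0]]
[[10,15],[13,14],[29,0],[48,14],[49,0]]
[[10,15],[16,14],[29,0],[48,14],[49,0]]
[[10,15],[16,14],[29,0],[47,11],[48,14],[49,11],[50,0]]
[[10,15],[16,14],[29,0],[47,11],[48,14],[50,0]]
[[10,15],[16,14],[29,0],[47,11],[48,14],[50,0]]
[[10,15],[16,14],[29,0],[33,20],[39,0],[47,11],[48,14],[50,0]]
[[10,15],[16,14],[29,9],[33,20],[39,0],[47,11],[48,14],[50,0]]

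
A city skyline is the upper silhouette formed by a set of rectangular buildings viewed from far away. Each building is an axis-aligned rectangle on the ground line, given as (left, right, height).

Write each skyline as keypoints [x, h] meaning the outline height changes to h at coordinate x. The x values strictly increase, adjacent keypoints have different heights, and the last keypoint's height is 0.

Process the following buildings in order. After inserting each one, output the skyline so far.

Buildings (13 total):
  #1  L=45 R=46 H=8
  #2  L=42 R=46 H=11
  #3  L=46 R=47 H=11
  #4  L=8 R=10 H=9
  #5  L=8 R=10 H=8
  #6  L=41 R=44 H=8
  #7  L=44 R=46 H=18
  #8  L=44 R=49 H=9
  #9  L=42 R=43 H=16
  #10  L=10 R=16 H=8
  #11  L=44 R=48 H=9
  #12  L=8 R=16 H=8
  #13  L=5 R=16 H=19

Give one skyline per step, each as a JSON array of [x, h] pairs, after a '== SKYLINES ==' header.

== SKYLINES ==
[[45,8],[46,0]]
[[42,11],[46,0]]
[[42,11],[47,0]]
[[8,9],[10,0],[42,11],[47,0]]
[[8,9],[10,0],[42,11],[47,0]]
[[8,9],[10,0],[41,8],[42,11],[47,0]]
[[8,9],[10,0],[41,8],[42,11],[44,18],[46,11],[47,0]]
[[8,9],[10,0],[41,8],[42,11],[44,18],[46,11],[47,9],[49,0]]
[[8,9],[10,0],[41,8],[42,16],[43,11],[44,18],[46,11],[47,9],[49,0]]
[[8,9],[10,8],[16,0],[41,8],[42,16],[43,11],[44,18],[46,11],[47,9],[49,0]]
[[8,9],[10,8],[16,0],[41,8],[42,16],[43,11],[44,18],[46,11],[47,9],[49,0]]
[[8,9],[10,8],[16,0],[41,8],[42,16],[43,11],[44,18],[46,11],[47,9],[49,0]]
[[5,19],[16,0],[41,8],[42,16],[43,11],[44,18],[46,11],[47,9],[49,0]]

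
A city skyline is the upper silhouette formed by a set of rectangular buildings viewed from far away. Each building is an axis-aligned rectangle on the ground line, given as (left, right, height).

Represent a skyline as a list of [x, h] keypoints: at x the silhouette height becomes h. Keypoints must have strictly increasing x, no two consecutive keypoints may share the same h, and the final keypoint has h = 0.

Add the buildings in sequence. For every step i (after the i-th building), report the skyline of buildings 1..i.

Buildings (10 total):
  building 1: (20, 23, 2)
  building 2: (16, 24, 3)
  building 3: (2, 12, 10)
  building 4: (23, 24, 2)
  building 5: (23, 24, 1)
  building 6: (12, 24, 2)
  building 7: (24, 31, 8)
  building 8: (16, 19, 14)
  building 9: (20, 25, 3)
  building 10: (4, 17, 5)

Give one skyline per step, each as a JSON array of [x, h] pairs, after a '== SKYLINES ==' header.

== SKYLINES ==
[[20,2],[23,0]]
[[16,3],[24,0]]
[[2,10],[12,0],[16,3],[24,0]]
[[2,10],[12,0],[16,3],[24,0]]
[[2,10],[12,0],[16,3],[24,0]]
[[2,10],[12,2],[16,3],[24,0]]
[[2,10],[12,2],[16,3],[24,8],[31,0]]
[[2,10],[12,2],[16,14],[19,3],[24,8],[31,0]]
[[2,10],[12,2],[16,14],[19,3],[24,8],[31,0]]
[[2,10],[12,5],[16,14],[19,3],[24,8],[31,0]]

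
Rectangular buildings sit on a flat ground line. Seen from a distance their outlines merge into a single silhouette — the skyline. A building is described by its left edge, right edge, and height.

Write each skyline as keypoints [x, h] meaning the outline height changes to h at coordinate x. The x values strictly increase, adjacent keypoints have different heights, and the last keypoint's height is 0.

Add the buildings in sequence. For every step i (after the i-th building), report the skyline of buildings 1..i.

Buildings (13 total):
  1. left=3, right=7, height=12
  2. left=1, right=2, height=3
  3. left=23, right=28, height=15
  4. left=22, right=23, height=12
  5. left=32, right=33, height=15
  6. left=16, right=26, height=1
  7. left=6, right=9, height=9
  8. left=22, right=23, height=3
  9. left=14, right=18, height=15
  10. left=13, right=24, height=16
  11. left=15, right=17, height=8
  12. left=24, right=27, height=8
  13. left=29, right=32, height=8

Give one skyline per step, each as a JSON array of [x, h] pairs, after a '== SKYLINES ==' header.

== SKYLINES ==
[[3,12],[7,0]]
[[1,3],[2,0],[3,12],[7,0]]
[[1,3],[2,0],[3,12],[7,0],[23,15],[28,0]]
[[1,3],[2,0],[3,12],[7,0],[22,12],[23,15],[28,0]]
[[1,3],[2,0],[3,12],[7,0],[22,12],[23,15],[28,0],[32,15],[33,0]]
[[1,3],[2,0],[3,12],[7,0],[16,1],[22,12],[23,15],[28,0],[32,15],[33,0]]
[[1,3],[2,0],[3,12],[7,9],[9,0],[16,1],[22,12],[23,15],[28,0],[32,15],[33,0]]
[[1,3],[2,0],[3,12],[7,9],[9,0],[16,1],[22,12],[23,15],[28,0],[32,15],[33,0]]
[[1,3],[2,0],[3,12],[7,9],[9,0],[14,15],[18,1],[22,12],[23,15],[28,0],[32,15],[33,0]]
[[1,3],[2,0],[3,12],[7,9],[9,0],[13,16],[24,15],[28,0],[32,15],[33,0]]
[[1,3],[2,0],[3,12],[7,9],[9,0],[13,16],[24,15],[28,0],[32,15],[33,0]]
[[1,3],[2,0],[3,12],[7,9],[9,0],[13,16],[24,15],[28,0],[32,15],[33,0]]
[[1,3],[2,0],[3,12],[7,9],[9,0],[13,16],[24,15],[28,0],[29,8],[32,15],[33,0]]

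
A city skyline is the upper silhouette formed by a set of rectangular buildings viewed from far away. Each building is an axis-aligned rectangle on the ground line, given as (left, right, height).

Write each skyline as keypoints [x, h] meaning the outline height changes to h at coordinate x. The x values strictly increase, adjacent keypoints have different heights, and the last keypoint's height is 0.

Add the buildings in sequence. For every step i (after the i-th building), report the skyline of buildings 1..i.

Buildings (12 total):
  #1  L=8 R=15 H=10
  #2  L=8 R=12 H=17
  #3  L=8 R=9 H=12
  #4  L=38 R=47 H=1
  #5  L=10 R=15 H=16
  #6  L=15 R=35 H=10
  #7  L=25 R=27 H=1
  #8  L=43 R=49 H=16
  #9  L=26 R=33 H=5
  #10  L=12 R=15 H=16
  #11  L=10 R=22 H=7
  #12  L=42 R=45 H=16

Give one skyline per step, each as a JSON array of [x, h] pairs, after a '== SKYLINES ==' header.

== SKYLINES ==
[[8,10],[15,0]]
[[8,17],[12,10],[15,0]]
[[8,17],[12,10],[15,0]]
[[8,17],[12,10],[15,0],[38,1],[47,0]]
[[8,17],[12,16],[15,0],[38,1],[47,0]]
[[8,17],[12,16],[15,10],[35,0],[38,1],[47,0]]
[[8,17],[12,16],[15,10],[35,0],[38,1],[47,0]]
[[8,17],[12,16],[15,10],[35,0],[38,1],[43,16],[49,0]]
[[8,17],[12,16],[15,10],[35,0],[38,1],[43,16],[49,0]]
[[8,17],[12,16],[15,10],[35,0],[38,1],[43,16],[49,0]]
[[8,17],[12,16],[15,10],[35,0],[38,1],[43,16],[49,0]]
[[8,17],[12,16],[15,10],[35,0],[38,1],[42,16],[49,0]]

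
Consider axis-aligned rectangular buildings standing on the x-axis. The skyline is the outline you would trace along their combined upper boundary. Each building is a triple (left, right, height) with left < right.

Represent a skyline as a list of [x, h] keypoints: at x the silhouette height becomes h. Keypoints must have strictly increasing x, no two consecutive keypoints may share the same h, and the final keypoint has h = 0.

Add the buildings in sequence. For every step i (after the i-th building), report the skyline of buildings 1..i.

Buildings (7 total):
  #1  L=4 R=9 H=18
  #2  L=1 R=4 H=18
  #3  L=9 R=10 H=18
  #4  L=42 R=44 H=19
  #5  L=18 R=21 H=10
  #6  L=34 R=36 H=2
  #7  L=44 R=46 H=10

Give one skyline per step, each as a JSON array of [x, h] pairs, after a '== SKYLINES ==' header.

== SKYLINES ==
[[4,18],[9,0]]
[[1,18],[9,0]]
[[1,18],[10,0]]
[[1,18],[10,0],[42,19],[44,0]]
[[1,18],[10,0],[18,10],[21,0],[42,19],[44,0]]
[[1,18],[10,0],[18,10],[21,0],[34,2],[36,0],[42,19],[44,0]]
[[1,18],[10,0],[18,10],[21,0],[34,2],[36,0],[42,19],[44,10],[46,0]]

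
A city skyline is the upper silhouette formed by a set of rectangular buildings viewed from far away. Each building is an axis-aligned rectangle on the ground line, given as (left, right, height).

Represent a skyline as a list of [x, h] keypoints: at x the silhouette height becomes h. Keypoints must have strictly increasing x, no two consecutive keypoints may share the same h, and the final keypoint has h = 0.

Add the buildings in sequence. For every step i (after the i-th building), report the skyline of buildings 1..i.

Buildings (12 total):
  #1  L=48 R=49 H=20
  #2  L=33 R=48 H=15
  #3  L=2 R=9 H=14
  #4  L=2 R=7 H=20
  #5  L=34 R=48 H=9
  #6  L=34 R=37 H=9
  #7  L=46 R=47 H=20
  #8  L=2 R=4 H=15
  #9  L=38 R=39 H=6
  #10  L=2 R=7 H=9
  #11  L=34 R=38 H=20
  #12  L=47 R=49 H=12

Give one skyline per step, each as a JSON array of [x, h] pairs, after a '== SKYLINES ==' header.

== SKYLINES ==
[[48,20],[49,0]]
[[33,15],[48,20],[49,0]]
[[2,14],[9,0],[33,15],[48,20],[49,0]]
[[2,20],[7,14],[9,0],[33,15],[48,20],[49,0]]
[[2,20],[7,14],[9,0],[33,15],[48,20],[49,0]]
[[2,20],[7,14],[9,0],[33,15],[48,20],[49,0]]
[[2,20],[7,14],[9,0],[33,15],[46,20],[47,15],[48,20],[49,0]]
[[2,20],[7,14],[9,0],[33,15],[46,20],[47,15],[48,20],[49,0]]
[[2,20],[7,14],[9,0],[33,15],[46,20],[47,15],[48,20],[49,0]]
[[2,20],[7,14],[9,0],[33,15],[46,20],[47,15],[48,20],[49,0]]
[[2,20],[7,14],[9,0],[33,15],[34,20],[38,15],[46,20],[47,15],[48,20],[49,0]]
[[2,20],[7,14],[9,0],[33,15],[34,20],[38,15],[46,20],[47,15],[48,20],[49,0]]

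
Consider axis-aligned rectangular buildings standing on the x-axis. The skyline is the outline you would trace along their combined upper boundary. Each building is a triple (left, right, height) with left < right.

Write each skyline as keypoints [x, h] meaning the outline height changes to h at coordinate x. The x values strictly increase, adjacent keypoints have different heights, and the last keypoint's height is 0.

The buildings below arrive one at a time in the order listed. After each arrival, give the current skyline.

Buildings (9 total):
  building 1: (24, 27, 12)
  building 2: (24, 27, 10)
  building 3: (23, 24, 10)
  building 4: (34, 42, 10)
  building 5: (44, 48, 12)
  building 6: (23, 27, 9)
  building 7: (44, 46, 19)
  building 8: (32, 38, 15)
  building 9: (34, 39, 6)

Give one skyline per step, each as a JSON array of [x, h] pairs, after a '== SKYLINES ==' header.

== SKYLINES ==
[[24,12],[27,0]]
[[24,12],[27,0]]
[[23,10],[24,12],[27,0]]
[[23,10],[24,12],[27,0],[34,10],[42,0]]
[[23,10],[24,12],[27,0],[34,10],[42,0],[44,12],[48,0]]
[[23,10],[24,12],[27,0],[34,10],[42,0],[44,12],[48,0]]
[[23,10],[24,12],[27,0],[34,10],[42,0],[44,19],[46,12],[48,0]]
[[23,10],[24,12],[27,0],[32,15],[38,10],[42,0],[44,19],[46,12],[48,0]]
[[23,10],[24,12],[27,0],[32,15],[38,10],[42,0],[44,19],[46,12],[48,0]]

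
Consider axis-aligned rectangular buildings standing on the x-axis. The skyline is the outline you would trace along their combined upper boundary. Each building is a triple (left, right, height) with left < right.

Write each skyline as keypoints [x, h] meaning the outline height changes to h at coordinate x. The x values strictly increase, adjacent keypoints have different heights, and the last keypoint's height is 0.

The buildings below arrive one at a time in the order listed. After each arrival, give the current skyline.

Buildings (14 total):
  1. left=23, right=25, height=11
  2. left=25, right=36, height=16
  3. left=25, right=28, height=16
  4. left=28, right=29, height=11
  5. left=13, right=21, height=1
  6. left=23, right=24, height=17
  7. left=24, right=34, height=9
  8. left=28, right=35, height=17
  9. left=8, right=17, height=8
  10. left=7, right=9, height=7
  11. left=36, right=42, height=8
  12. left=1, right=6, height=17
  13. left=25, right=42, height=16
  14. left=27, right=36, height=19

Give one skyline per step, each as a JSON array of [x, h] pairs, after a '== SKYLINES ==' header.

== SKYLINES ==
[[23,11],[25,0]]
[[23,11],[25,16],[36,0]]
[[23,11],[25,16],[36,0]]
[[23,11],[25,16],[36,0]]
[[13,1],[21,0],[23,11],[25,16],[36,0]]
[[13,1],[21,0],[23,17],[24,11],[25,16],[36,0]]
[[13,1],[21,0],[23,17],[24,11],[25,16],[36,0]]
[[13,1],[21,0],[23,17],[24,11],[25,16],[28,17],[35,16],[36,0]]
[[8,8],[17,1],[21,0],[23,17],[24,11],[25,16],[28,17],[35,16],[36,0]]
[[7,7],[8,8],[17,1],[21,0],[23,17],[24,11],[25,16],[28,17],[35,16],[36,0]]
[[7,7],[8,8],[17,1],[21,0],[23,17],[24,11],[25,16],[28,17],[35,16],[36,8],[42,0]]
[[1,17],[6,0],[7,7],[8,8],[17,1],[21,0],[23,17],[24,11],[25,16],[28,17],[35,16],[36,8],[42,0]]
[[1,17],[6,0],[7,7],[8,8],[17,1],[21,0],[23,17],[24,11],[25,16],[28,17],[35,16],[42,0]]
[[1,17],[6,0],[7,7],[8,8],[17,1],[21,0],[23,17],[24,11],[25,16],[27,19],[36,16],[42,0]]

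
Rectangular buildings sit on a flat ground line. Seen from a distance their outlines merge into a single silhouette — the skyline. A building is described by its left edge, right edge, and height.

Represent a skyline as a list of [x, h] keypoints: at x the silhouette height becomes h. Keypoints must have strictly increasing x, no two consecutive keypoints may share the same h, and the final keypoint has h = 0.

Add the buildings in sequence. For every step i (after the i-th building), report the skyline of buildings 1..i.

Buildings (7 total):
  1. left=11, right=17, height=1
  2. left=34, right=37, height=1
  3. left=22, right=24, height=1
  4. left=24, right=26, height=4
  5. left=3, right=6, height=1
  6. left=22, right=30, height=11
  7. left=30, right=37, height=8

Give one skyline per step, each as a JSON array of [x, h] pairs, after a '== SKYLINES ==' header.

== SKYLINES ==
[[11,1],[17,0]]
[[11,1],[17,0],[34,1],[37,0]]
[[11,1],[17,0],[22,1],[24,0],[34,1],[37,0]]
[[11,1],[17,0],[22,1],[24,4],[26,0],[34,1],[37,0]]
[[3,1],[6,0],[11,1],[17,0],[22,1],[24,4],[26,0],[34,1],[37,0]]
[[3,1],[6,0],[11,1],[17,0],[22,11],[30,0],[34,1],[37,0]]
[[3,1],[6,0],[11,1],[17,0],[22,11],[30,8],[37,0]]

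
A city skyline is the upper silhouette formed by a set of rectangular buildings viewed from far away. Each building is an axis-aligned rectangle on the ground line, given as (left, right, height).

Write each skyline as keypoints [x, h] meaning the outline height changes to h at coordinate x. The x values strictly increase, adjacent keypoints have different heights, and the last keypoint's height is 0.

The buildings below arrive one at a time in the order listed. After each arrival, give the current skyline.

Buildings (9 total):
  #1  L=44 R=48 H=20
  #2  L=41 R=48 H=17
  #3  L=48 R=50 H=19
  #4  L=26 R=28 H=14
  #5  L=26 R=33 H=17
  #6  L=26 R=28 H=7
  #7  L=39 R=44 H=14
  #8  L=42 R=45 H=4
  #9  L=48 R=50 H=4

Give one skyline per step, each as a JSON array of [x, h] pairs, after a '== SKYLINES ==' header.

== SKYLINES ==
[[44,20],[48,0]]
[[41,17],[44,20],[48,0]]
[[41,17],[44,20],[48,19],[50,0]]
[[26,14],[28,0],[41,17],[44,20],[48,19],[50,0]]
[[26,17],[33,0],[41,17],[44,20],[48,19],[50,0]]
[[26,17],[33,0],[41,17],[44,20],[48,19],[50,0]]
[[26,17],[33,0],[39,14],[41,17],[44,20],[48,19],[50,0]]
[[26,17],[33,0],[39,14],[41,17],[44,20],[48,19],[50,0]]
[[26,17],[33,0],[39,14],[41,17],[44,20],[48,19],[50,0]]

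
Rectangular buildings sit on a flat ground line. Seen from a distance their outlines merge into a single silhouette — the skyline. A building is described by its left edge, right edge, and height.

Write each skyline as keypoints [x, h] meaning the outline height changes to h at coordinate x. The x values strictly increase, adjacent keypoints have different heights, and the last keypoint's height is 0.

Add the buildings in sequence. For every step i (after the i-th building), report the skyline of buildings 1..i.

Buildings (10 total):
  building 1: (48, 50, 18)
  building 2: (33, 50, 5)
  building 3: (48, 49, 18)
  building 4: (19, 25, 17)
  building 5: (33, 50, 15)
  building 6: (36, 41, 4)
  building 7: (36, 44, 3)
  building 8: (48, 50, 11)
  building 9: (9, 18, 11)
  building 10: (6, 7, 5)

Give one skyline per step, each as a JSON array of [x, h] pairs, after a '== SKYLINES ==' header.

== SKYLINES ==
[[48,18],[50,0]]
[[33,5],[48,18],[50,0]]
[[33,5],[48,18],[50,0]]
[[19,17],[25,0],[33,5],[48,18],[50,0]]
[[19,17],[25,0],[33,15],[48,18],[50,0]]
[[19,17],[25,0],[33,15],[48,18],[50,0]]
[[19,17],[25,0],[33,15],[48,18],[50,0]]
[[19,17],[25,0],[33,15],[48,18],[50,0]]
[[9,11],[18,0],[19,17],[25,0],[33,15],[48,18],[50,0]]
[[6,5],[7,0],[9,11],[18,0],[19,17],[25,0],[33,15],[48,18],[50,0]]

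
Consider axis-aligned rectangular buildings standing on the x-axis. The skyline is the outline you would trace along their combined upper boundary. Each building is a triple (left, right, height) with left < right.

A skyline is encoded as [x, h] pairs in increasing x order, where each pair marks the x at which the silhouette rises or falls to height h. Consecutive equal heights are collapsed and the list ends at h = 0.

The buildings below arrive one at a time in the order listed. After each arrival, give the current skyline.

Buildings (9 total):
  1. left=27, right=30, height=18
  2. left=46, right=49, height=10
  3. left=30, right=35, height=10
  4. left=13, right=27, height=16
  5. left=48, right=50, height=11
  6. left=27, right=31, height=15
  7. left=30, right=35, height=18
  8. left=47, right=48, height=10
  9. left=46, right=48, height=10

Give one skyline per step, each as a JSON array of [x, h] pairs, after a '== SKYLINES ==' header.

== SKYLINES ==
[[27,18],[30,0]]
[[27,18],[30,0],[46,10],[49,0]]
[[27,18],[30,10],[35,0],[46,10],[49,0]]
[[13,16],[27,18],[30,10],[35,0],[46,10],[49,0]]
[[13,16],[27,18],[30,10],[35,0],[46,10],[48,11],[50,0]]
[[13,16],[27,18],[30,15],[31,10],[35,0],[46,10],[48,11],[50,0]]
[[13,16],[27,18],[35,0],[46,10],[48,11],[50,0]]
[[13,16],[27,18],[35,0],[46,10],[48,11],[50,0]]
[[13,16],[27,18],[35,0],[46,10],[48,11],[50,0]]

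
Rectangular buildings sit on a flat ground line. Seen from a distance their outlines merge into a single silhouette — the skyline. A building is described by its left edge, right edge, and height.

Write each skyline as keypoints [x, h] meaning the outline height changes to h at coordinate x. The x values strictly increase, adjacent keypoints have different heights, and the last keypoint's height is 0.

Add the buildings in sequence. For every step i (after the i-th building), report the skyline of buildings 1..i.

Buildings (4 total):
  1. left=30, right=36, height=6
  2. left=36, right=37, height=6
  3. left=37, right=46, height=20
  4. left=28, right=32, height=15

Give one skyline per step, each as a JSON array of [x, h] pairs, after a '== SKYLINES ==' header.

== SKYLINES ==
[[30,6],[36,0]]
[[30,6],[37,0]]
[[30,6],[37,20],[46,0]]
[[28,15],[32,6],[37,20],[46,0]]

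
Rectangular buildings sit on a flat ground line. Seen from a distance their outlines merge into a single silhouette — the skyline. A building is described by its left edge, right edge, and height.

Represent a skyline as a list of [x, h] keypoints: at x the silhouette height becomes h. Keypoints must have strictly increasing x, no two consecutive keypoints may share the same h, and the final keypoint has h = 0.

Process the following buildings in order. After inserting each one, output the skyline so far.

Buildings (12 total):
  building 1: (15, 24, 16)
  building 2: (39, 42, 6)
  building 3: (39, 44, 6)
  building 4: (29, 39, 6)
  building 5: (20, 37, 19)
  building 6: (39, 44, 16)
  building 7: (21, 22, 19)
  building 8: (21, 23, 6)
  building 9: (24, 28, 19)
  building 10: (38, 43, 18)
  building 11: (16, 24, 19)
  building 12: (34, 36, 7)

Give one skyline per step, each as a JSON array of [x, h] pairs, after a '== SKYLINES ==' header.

== SKYLINES ==
[[15,16],[24,0]]
[[15,16],[24,0],[39,6],[42,0]]
[[15,16],[24,0],[39,6],[44,0]]
[[15,16],[24,0],[29,6],[44,0]]
[[15,16],[20,19],[37,6],[44,0]]
[[15,16],[20,19],[37,6],[39,16],[44,0]]
[[15,16],[20,19],[37,6],[39,16],[44,0]]
[[15,16],[20,19],[37,6],[39,16],[44,0]]
[[15,16],[20,19],[37,6],[39,16],[44,0]]
[[15,16],[20,19],[37,6],[38,18],[43,16],[44,0]]
[[15,16],[16,19],[37,6],[38,18],[43,16],[44,0]]
[[15,16],[16,19],[37,6],[38,18],[43,16],[44,0]]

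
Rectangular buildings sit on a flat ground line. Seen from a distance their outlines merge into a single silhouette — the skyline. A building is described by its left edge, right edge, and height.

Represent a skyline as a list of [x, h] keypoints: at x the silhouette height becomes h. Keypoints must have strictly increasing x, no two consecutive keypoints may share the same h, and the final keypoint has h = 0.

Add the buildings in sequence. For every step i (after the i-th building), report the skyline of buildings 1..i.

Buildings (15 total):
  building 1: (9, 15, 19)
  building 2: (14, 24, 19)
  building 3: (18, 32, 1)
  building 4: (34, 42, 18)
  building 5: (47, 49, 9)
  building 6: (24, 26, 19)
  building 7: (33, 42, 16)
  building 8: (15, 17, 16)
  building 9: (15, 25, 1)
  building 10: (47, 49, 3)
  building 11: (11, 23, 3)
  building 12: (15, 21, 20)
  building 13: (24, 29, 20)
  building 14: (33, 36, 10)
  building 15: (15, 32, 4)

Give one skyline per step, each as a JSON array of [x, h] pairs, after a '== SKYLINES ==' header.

== SKYLINES ==
[[9,19],[15,0]]
[[9,19],[24,0]]
[[9,19],[24,1],[32,0]]
[[9,19],[24,1],[32,0],[34,18],[42,0]]
[[9,19],[24,1],[32,0],[34,18],[42,0],[47,9],[49,0]]
[[9,19],[26,1],[32,0],[34,18],[42,0],[47,9],[49,0]]
[[9,19],[26,1],[32,0],[33,16],[34,18],[42,0],[47,9],[49,0]]
[[9,19],[26,1],[32,0],[33,16],[34,18],[42,0],[47,9],[49,0]]
[[9,19],[26,1],[32,0],[33,16],[34,18],[42,0],[47,9],[49,0]]
[[9,19],[26,1],[32,0],[33,16],[34,18],[42,0],[47,9],[49,0]]
[[9,19],[26,1],[32,0],[33,16],[34,18],[42,0],[47,9],[49,0]]
[[9,19],[15,20],[21,19],[26,1],[32,0],[33,16],[34,18],[42,0],[47,9],[49,0]]
[[9,19],[15,20],[21,19],[24,20],[29,1],[32,0],[33,16],[34,18],[42,0],[47,9],[49,0]]
[[9,19],[15,20],[21,19],[24,20],[29,1],[32,0],[33,16],[34,18],[42,0],[47,9],[49,0]]
[[9,19],[15,20],[21,19],[24,20],[29,4],[32,0],[33,16],[34,18],[42,0],[47,9],[49,0]]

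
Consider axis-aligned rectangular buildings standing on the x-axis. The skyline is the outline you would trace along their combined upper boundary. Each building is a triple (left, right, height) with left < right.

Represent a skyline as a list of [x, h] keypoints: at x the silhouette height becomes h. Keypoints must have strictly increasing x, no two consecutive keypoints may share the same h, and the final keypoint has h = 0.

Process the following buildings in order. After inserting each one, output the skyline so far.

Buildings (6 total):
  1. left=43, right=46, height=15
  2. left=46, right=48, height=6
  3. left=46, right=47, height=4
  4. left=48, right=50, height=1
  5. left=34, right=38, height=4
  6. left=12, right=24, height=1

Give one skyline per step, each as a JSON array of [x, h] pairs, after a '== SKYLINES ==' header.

== SKYLINES ==
[[43,15],[46,0]]
[[43,15],[46,6],[48,0]]
[[43,15],[46,6],[48,0]]
[[43,15],[46,6],[48,1],[50,0]]
[[34,4],[38,0],[43,15],[46,6],[48,1],[50,0]]
[[12,1],[24,0],[34,4],[38,0],[43,15],[46,6],[48,1],[50,0]]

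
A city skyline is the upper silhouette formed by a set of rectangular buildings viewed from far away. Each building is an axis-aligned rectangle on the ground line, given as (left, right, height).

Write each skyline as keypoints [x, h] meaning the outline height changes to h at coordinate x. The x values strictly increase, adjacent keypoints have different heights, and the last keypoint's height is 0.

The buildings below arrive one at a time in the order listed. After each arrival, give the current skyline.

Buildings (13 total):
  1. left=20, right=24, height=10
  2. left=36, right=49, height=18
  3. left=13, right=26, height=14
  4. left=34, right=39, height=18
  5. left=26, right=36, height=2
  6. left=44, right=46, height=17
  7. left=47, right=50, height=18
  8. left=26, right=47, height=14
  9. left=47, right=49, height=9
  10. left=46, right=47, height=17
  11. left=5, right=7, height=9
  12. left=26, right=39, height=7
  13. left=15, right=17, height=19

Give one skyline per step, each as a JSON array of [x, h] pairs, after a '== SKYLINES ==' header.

== SKYLINES ==
[[20,10],[24,0]]
[[20,10],[24,0],[36,18],[49,0]]
[[13,14],[26,0],[36,18],[49,0]]
[[13,14],[26,0],[34,18],[49,0]]
[[13,14],[26,2],[34,18],[49,0]]
[[13,14],[26,2],[34,18],[49,0]]
[[13,14],[26,2],[34,18],[50,0]]
[[13,14],[34,18],[50,0]]
[[13,14],[34,18],[50,0]]
[[13,14],[34,18],[50,0]]
[[5,9],[7,0],[13,14],[34,18],[50,0]]
[[5,9],[7,0],[13,14],[34,18],[50,0]]
[[5,9],[7,0],[13,14],[15,19],[17,14],[34,18],[50,0]]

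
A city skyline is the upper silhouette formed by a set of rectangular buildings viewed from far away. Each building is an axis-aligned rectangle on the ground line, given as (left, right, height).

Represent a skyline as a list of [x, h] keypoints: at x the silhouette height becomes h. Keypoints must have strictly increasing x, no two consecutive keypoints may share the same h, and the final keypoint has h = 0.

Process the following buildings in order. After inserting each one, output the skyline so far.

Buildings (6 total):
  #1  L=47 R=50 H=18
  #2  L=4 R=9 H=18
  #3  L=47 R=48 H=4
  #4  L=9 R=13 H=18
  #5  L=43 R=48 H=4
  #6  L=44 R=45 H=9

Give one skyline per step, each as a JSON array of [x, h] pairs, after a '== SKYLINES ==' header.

== SKYLINES ==
[[47,18],[50,0]]
[[4,18],[9,0],[47,18],[50,0]]
[[4,18],[9,0],[47,18],[50,0]]
[[4,18],[13,0],[47,18],[50,0]]
[[4,18],[13,0],[43,4],[47,18],[50,0]]
[[4,18],[13,0],[43,4],[44,9],[45,4],[47,18],[50,0]]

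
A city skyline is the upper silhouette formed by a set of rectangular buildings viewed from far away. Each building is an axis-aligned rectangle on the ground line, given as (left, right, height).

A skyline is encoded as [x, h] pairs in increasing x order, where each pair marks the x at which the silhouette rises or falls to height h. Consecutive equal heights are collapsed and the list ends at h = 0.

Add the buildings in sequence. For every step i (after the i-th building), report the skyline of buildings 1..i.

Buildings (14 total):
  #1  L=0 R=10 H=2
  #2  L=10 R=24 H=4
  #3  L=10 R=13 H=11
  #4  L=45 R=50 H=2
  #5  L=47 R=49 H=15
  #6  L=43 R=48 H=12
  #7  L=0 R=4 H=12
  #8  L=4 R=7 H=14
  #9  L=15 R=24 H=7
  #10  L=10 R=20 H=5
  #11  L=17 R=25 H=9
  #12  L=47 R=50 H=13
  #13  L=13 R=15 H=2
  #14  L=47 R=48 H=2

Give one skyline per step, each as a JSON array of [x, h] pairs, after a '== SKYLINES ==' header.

== SKYLINES ==
[[0,2],[10,0]]
[[0,2],[10,4],[24,0]]
[[0,2],[10,11],[13,4],[24,0]]
[[0,2],[10,11],[13,4],[24,0],[45,2],[50,0]]
[[0,2],[10,11],[13,4],[24,0],[45,2],[47,15],[49,2],[50,0]]
[[0,2],[10,11],[13,4],[24,0],[43,12],[47,15],[49,2],[50,0]]
[[0,12],[4,2],[10,11],[13,4],[24,0],[43,12],[47,15],[49,2],[50,0]]
[[0,12],[4,14],[7,2],[10,11],[13,4],[24,0],[43,12],[47,15],[49,2],[50,0]]
[[0,12],[4,14],[7,2],[10,11],[13,4],[15,7],[24,0],[43,12],[47,15],[49,2],[50,0]]
[[0,12],[4,14],[7,2],[10,11],[13,5],[15,7],[24,0],[43,12],[47,15],[49,2],[50,0]]
[[0,12],[4,14],[7,2],[10,11],[13,5],[15,7],[17,9],[25,0],[43,12],[47,15],[49,2],[50,0]]
[[0,12],[4,14],[7,2],[10,11],[13,5],[15,7],[17,9],[25,0],[43,12],[47,15],[49,13],[50,0]]
[[0,12],[4,14],[7,2],[10,11],[13,5],[15,7],[17,9],[25,0],[43,12],[47,15],[49,13],[50,0]]
[[0,12],[4,14],[7,2],[10,11],[13,5],[15,7],[17,9],[25,0],[43,12],[47,15],[49,13],[50,0]]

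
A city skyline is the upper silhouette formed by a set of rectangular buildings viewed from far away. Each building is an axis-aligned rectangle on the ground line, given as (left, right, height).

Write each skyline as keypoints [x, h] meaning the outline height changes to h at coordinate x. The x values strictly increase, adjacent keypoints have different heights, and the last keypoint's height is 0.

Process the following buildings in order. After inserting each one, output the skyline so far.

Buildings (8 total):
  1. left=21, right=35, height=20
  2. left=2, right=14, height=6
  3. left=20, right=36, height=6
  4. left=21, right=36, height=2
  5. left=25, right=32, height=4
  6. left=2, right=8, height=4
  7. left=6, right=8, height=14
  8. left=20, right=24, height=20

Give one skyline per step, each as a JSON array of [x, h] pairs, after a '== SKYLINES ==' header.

== SKYLINES ==
[[21,20],[35,0]]
[[2,6],[14,0],[21,20],[35,0]]
[[2,6],[14,0],[20,6],[21,20],[35,6],[36,0]]
[[2,6],[14,0],[20,6],[21,20],[35,6],[36,0]]
[[2,6],[14,0],[20,6],[21,20],[35,6],[36,0]]
[[2,6],[14,0],[20,6],[21,20],[35,6],[36,0]]
[[2,6],[6,14],[8,6],[14,0],[20,6],[21,20],[35,6],[36,0]]
[[2,6],[6,14],[8,6],[14,0],[20,20],[35,6],[36,0]]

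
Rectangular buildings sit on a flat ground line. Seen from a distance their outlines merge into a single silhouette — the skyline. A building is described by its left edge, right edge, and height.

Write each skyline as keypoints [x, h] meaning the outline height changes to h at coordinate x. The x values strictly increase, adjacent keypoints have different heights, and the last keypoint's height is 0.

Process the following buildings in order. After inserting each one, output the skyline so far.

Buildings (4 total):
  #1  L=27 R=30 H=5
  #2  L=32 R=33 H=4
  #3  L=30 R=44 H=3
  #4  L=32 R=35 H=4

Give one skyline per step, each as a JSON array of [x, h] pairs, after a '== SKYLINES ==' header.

== SKYLINES ==
[[27,5],[30,0]]
[[27,5],[30,0],[32,4],[33,0]]
[[27,5],[30,3],[32,4],[33,3],[44,0]]
[[27,5],[30,3],[32,4],[35,3],[44,0]]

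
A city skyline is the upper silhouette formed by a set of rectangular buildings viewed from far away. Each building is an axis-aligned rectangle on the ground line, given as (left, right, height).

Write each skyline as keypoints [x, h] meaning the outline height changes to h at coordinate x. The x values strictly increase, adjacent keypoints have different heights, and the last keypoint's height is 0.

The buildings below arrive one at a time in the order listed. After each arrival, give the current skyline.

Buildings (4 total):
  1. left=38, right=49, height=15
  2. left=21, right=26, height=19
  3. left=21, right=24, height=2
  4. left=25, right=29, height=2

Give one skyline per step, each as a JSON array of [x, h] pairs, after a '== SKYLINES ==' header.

== SKYLINES ==
[[38,15],[49,0]]
[[21,19],[26,0],[38,15],[49,0]]
[[21,19],[26,0],[38,15],[49,0]]
[[21,19],[26,2],[29,0],[38,15],[49,0]]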